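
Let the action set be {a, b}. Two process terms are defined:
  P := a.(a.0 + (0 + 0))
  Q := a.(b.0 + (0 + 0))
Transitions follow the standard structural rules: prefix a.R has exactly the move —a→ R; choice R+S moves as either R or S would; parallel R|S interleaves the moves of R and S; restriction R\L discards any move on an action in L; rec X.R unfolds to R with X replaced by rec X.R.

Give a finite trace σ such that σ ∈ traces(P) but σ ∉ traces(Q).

Reachable graph of P (3 states):
  m0 = a.(a.0 + (0 + 0)) has moves =a=> m1
  m1 = a.0 + (0 + 0) has moves =a=> m2
  m2 = 0 has moves deadlocked
Reachable graph of Q (3 states):
  n0 = a.(b.0 + (0 + 0)) has moves =a=> n1
  n1 = b.0 + (0 + 0) has moves =b=> n2
  n2 = 0 has moves deadlocked
Run σ = ⟨aa⟩ on P: start {m0}
  step 1 (a): {m1}
  step 2 (a): {m2}
  — P admits the full trace.
Run σ = ⟨aa⟩ on Q: start {n0}
  step 1 (a): {n1}
  step 2 (a): no successor for Q

aa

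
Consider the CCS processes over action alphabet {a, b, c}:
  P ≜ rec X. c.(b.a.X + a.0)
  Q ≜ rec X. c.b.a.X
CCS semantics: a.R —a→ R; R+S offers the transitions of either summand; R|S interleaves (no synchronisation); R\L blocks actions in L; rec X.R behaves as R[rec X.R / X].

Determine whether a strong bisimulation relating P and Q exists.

NO

P's transition system — 4 states:
  s0 = rec X. c.(b.a.X + a.0) | =c=> s1
  s1 = b.a.(rec X. c.(b.a.X + a.0)) + a.0 | =a=> s2, =b=> s3
  s2 = 0 | (no moves)
  s3 = a.(rec X. c.(b.a.X + a.0)) | =a=> s0
Q's transition system — 3 states:
  t0 = rec X. c.b.a.X | =c=> t1
  t1 = b.a.(rec X. c.b.a.X) | =b=> t2
  t2 = a.(rec X. c.b.a.X) | =a=> t0
Bisimilarity quotient blocks:
  B0 = {s0}
  B1 = {s1}
  B2 = {s2}
  B3 = {s3}
  B4 = {t0}
  B5 = {t1}
  B6 = {t2}
s0 ∈ B0, t0 ∈ B4 → different blocks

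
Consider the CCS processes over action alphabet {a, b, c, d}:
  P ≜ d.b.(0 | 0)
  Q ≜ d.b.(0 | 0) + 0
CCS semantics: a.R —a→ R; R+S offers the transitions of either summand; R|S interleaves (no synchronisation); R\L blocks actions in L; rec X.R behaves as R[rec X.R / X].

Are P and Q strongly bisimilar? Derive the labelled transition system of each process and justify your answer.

bisimilar

Reachable graph of P (3 states):
  s0 = d.b.(0 | 0) has moves —d→ s1
  s1 = b.(0 | 0) has moves —b→ s2
  s2 = 0 | 0 has moves (no moves)
Reachable graph of Q (3 states):
  t0 = d.b.(0 | 0) + 0 has moves —d→ t1
  t1 = b.(0 | 0) has moves —b→ t2
  t2 = 0 | 0 has moves (no moves)
Partition-refinement fixed point:
  B0 = {s0, t0}
  B1 = {s1, t1}
  B2 = {s2, t2}
s0 ∈ B0, t0 ∈ B0 → same block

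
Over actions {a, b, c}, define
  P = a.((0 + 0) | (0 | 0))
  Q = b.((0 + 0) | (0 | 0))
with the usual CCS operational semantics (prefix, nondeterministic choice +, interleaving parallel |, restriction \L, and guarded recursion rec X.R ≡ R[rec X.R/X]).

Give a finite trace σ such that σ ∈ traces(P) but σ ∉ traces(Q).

a

P's transition system — 2 states:
  p0 = a.((0 + 0) | (0 | 0)) has moves -a-> p1
  p1 = (0 + 0) | (0 | 0) has moves (no moves)
Q's transition system — 2 states:
  q0 = b.((0 + 0) | (0 | 0)) has moves -b-> q1
  q1 = (0 + 0) | (0 | 0) has moves (no moves)
Trace ⟨a⟩ through P, begin at {p0}:
  after a @ step 1: {p1}
  P completes σ.
Trace ⟨a⟩ through Q, begin at {q0}:
  after a @ step 1: ∅ (Q stuck)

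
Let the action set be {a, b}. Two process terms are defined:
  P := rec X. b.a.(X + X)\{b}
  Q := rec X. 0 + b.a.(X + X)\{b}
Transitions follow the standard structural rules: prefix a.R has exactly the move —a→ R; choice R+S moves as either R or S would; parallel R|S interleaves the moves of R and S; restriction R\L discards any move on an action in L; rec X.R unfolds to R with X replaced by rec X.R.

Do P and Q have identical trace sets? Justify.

Reachable graph of P (3 states):
  s0 = rec X. b.a.(X + X)\{b} :: —b→ s1
  s1 = a.((rec X. b.a.(X + X)\{b}) + (rec X. b.a.(X + X)\{b}))\{b} :: —a→ s2
  s2 = ((rec X. b.a.(X + X)\{b}) + (rec X. b.a.(X + X)\{b}))\{b} :: ·
Reachable graph of Q (3 states):
  t0 = rec X. 0 + b.a.(X + X)\{b} :: —b→ t1
  t1 = a.((rec X. 0 + b.a.(X + X)\{b}) + (rec X. 0 + b.a.(X + X)\{b}))\{b} :: —a→ t2
  t2 = ((rec X. 0 + b.a.(X + X)\{b}) + (rec X. 0 + b.a.(X + X)\{b}))\{b} :: ·
Coarsest stable partition (strong bisimilarity classes):
  B0 = {s0, t0}
  B1 = {s1, t1}
  B2 = {s2, t2}
s0 ∈ B0, t0 ∈ B0 → same block
Bisimilar ⇒ trace-equivalent.

YES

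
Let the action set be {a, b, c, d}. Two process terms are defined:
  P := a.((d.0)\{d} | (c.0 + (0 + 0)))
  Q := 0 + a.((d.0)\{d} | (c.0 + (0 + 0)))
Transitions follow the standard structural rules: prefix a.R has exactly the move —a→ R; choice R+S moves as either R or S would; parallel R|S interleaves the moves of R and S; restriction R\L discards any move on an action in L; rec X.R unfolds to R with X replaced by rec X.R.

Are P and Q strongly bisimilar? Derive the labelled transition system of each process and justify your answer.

Reachable graph of P (3 states):
  m0 = a.((d.0)\{d} | (c.0 + (0 + 0))) → --a--▸ m1
  m1 = (d.0)\{d} | (c.0 + (0 + 0)) → --c--▸ m2
  m2 = (d.0)\{d} | 0 → (no moves)
Reachable graph of Q (3 states):
  n0 = 0 + a.((d.0)\{d} | (c.0 + (0 + 0))) → --a--▸ n1
  n1 = (d.0)\{d} | (c.0 + (0 + 0)) → --c--▸ n2
  n2 = (d.0)\{d} | 0 → (no moves)
Bisimilarity quotient blocks:
  B0 = {m0, n0}
  B1 = {m1, n1}
  B2 = {m2, n2}
m0 ∈ B0, n0 ∈ B0 → same block

YES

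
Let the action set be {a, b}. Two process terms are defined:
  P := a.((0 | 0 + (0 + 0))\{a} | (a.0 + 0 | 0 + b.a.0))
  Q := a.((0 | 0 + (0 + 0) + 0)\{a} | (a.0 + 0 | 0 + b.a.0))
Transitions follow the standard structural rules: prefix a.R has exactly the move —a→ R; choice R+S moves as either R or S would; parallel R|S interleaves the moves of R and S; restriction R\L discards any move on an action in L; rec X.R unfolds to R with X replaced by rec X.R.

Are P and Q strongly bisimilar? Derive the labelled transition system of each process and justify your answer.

Reachable graph of P (4 states):
  s0 = a.((0 | 0 + (0 + 0))\{a} | (a.0 + 0 | 0 + b.a.0)) has moves ··a··> s1
  s1 = (0 | 0 + (0 + 0))\{a} | (a.0 + 0 | 0 + b.a.0) has moves ··a··> s2, ··b··> s3
  s2 = (0 | 0 + (0 + 0))\{a} | 0 has moves ∅
  s3 = (0 | 0 + (0 + 0))\{a} | a.0 has moves ··a··> s2
Reachable graph of Q (4 states):
  t0 = a.((0 | 0 + (0 + 0) + 0)\{a} | (a.0 + 0 | 0 + b.a.0)) has moves ··a··> t1
  t1 = (0 | 0 + (0 + 0) + 0)\{a} | (a.0 + 0 | 0 + b.a.0) has moves ··a··> t2, ··b··> t3
  t2 = (0 | 0 + (0 + 0) + 0)\{a} | 0 has moves ∅
  t3 = (0 | 0 + (0 + 0) + 0)\{a} | a.0 has moves ··a··> t2
Partition-refinement fixed point:
  B0 = {s0, t0}
  B1 = {s1, t1}
  B2 = {s3, t3}
  B3 = {s2, t2}
s0 ∈ B0, t0 ∈ B0 → same block

YES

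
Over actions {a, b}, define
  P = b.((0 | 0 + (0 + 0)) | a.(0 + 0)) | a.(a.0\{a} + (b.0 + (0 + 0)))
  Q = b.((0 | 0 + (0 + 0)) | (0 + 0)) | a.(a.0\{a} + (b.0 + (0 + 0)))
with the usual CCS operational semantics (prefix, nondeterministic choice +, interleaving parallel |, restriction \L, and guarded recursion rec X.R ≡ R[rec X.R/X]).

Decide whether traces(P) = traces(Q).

traces(P) ≠ traces(Q) — witness ⟨aaba⟩

P's transition system — 12 states:
  p0 = b.((0 | 0 + (0 + 0)) | a.(0 + 0)) | a.(a.0\{a} + (b.0 + (0 + 0))) has moves --a--▸ p1, --b--▸ p2
  p1 = b.((0 | 0 + (0 + 0)) | a.(0 + 0)) | (a.0\{a} + (b.0 + (0 + 0))) has moves --a--▸ p3, --b--▸ p4, --b--▸ p5
  p2 = (0 | 0 + (0 + 0)) | a.(0 + 0) | a.(a.0\{a} + (b.0 + (0 + 0))) has moves --a--▸ p4, --a--▸ p6
  p3 = b.((0 | 0 + (0 + 0)) | a.(0 + 0)) | 0\{a} has moves --b--▸ p7
  p4 = (0 | 0 + (0 + 0)) | a.(0 + 0) | (a.0\{a} + (b.0 + (0 + 0))) has moves --a--▸ p7, --a--▸ p8, --b--▸ p9
  p5 = b.((0 | 0 + (0 + 0)) | a.(0 + 0)) | 0 has moves --b--▸ p9
  p6 = (0 | 0 + (0 + 0)) | (0 + 0) | a.(a.0\{a} + (b.0 + (0 + 0))) has moves --a--▸ p8
  p7 = (0 | 0 + (0 + 0)) | a.(0 + 0) | 0\{a} has moves --a--▸ p10
  p8 = (0 | 0 + (0 + 0)) | (0 + 0) | (a.0\{a} + (b.0 + (0 + 0))) has moves --a--▸ p10, --b--▸ p11
  p9 = (0 | 0 + (0 + 0)) | a.(0 + 0) | 0 has moves --a--▸ p11
  p10 = (0 | 0 + (0 + 0)) | (0 + 0) | 0\{a} has moves (no moves)
  p11 = (0 | 0 + (0 + 0)) | (0 + 0) | 0 has moves (no moves)
Q's transition system — 8 states:
  q0 = b.((0 | 0 + (0 + 0)) | (0 + 0)) | a.(a.0\{a} + (b.0 + (0 + 0))) has moves --a--▸ q1, --b--▸ q2
  q1 = b.((0 | 0 + (0 + 0)) | (0 + 0)) | (a.0\{a} + (b.0 + (0 + 0))) has moves --a--▸ q3, --b--▸ q4, --b--▸ q5
  q2 = (0 | 0 + (0 + 0)) | (0 + 0) | a.(a.0\{a} + (b.0 + (0 + 0))) has moves --a--▸ q4
  q3 = b.((0 | 0 + (0 + 0)) | (0 + 0)) | 0\{a} has moves --b--▸ q6
  q4 = (0 | 0 + (0 + 0)) | (0 + 0) | (a.0\{a} + (b.0 + (0 + 0))) has moves --a--▸ q6, --b--▸ q7
  q5 = b.((0 | 0 + (0 + 0)) | (0 + 0)) | 0 has moves --b--▸ q7
  q6 = (0 | 0 + (0 + 0)) | (0 + 0) | 0\{a} has moves (no moves)
  q7 = (0 | 0 + (0 + 0)) | (0 + 0) | 0 has moves (no moves)
Executing aaba from P (initial set {p0}):
  [1] a ⇒ {p1}
  [2] a ⇒ {p3}
  [3] b ⇒ {p7}
  [4] a ⇒ {p10}
  ✓ P
Executing aaba from Q (initial set {q0}):
  [1] a ⇒ {q1}
  [2] a ⇒ {q3}
  [3] b ⇒ {q6}
  [4] a ⇒ ∅ (Q stuck)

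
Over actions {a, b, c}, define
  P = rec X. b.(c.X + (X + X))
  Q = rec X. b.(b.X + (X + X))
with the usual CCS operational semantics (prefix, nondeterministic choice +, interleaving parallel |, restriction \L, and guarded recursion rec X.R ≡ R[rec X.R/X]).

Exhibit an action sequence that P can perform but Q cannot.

P's transition system — 2 states:
  s0 = rec X. b.(c.X + (X + X)) ⊢ --b--▸ s1
  s1 = c.(rec X. b.(c.X + (X + X))) + ((rec X. b.(c.X + (X + X))) + (rec X. b.(c.X + (X + X)))) ⊢ --b--▸ s1, --c--▸ s0
Q's transition system — 2 states:
  t0 = rec X. b.(b.X + (X + X)) ⊢ --b--▸ t1
  t1 = b.(rec X. b.(b.X + (X + X))) + ((rec X. b.(b.X + (X + X))) + (rec X. b.(b.X + (X + X)))) ⊢ --b--▸ t0, --b--▸ t1
Trace ⟨bc⟩ through P, begin at {s0}:
  [1] b ⇒ {s1}
  [2] c ⇒ {s0}
  — P admits the full trace.
Trace ⟨bc⟩ through Q, begin at {t0}:
  [1] b ⇒ {t1}
  [2] c ⇒ ∅  — Q cannot continue

bc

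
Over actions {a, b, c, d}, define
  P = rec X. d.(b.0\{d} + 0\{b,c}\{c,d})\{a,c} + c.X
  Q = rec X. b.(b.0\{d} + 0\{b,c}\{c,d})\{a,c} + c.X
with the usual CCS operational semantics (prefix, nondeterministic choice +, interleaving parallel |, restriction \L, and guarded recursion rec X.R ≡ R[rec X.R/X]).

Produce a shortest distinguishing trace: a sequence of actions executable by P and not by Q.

P's transition system — 3 states:
  p0 = rec X. d.(b.0\{d} + 0\{b,c}\{c,d})\{a,c} + c.X :: --c--▸ p0, --d--▸ p1
  p1 = (b.0\{d} + 0\{b,c}\{c,d})\{a,c} :: --b--▸ p2
  p2 = 0\{d}\{a,c} :: deadlocked
Q's transition system — 3 states:
  q0 = rec X. b.(b.0\{d} + 0\{b,c}\{c,d})\{a,c} + c.X :: --b--▸ q1, --c--▸ q0
  q1 = (b.0\{d} + 0\{b,c}\{c,d})\{a,c} :: --b--▸ q2
  q2 = 0\{d}\{a,c} :: deadlocked
Trace ⟨d⟩ through P, begin at {p0}:
  [1] d ⇒ {p1}
  ✓ P
Trace ⟨d⟩ through Q, begin at {q0}:
  [1] d ⇒ ∅ (Q stuck)

d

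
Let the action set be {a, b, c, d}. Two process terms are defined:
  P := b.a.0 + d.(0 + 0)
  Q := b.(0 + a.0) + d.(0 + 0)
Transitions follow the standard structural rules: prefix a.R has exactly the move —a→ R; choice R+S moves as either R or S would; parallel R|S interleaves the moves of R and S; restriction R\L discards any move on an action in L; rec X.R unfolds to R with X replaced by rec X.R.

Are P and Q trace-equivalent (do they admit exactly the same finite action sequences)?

P's transition system — 4 states:
  u0 = b.a.0 + d.(0 + 0) has moves ··b··> u1, ··d··> u2
  u1 = a.0 has moves ··a··> u3
  u2 = 0 + 0 has moves deadlocked
  u3 = 0 has moves deadlocked
Q's transition system — 4 states:
  v0 = b.(0 + a.0) + d.(0 + 0) has moves ··b··> v1, ··d··> v2
  v1 = 0 + a.0 has moves ··a··> v3
  v2 = 0 + 0 has moves deadlocked
  v3 = 0 has moves deadlocked
Partition-refinement fixed point:
  B0 = {u0, v0}
  B1 = {u1, v1}
  B2 = {u2, u3, v2, v3}
u0 ∈ B0, v0 ∈ B0 → same block
Bisimilar ⇒ trace-equivalent.

traces(P) = traces(Q)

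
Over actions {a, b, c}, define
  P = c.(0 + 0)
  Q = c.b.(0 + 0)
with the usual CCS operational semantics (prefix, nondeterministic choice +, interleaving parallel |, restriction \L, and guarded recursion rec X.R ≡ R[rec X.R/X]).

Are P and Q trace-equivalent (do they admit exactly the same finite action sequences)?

trace-distinct — witness ⟨cb⟩

P's transition system — 2 states:
  s0 = c.(0 + 0) → ··c··> s1
  s1 = 0 + 0 → deadlocked
Q's transition system — 3 states:
  t0 = c.b.(0 + 0) → ··c··> t1
  t1 = b.(0 + 0) → ··b··> t2
  t2 = 0 + 0 → deadlocked
Trace ⟨cb⟩ through Q, begin at {t0}:
  after c @ step 1: {t1}
  after b @ step 2: {t2}
  Q completes σ.
Trace ⟨cb⟩ through P, begin at {s0}:
  after c @ step 1: {s1}
  after b @ step 2: ∅ (P stuck)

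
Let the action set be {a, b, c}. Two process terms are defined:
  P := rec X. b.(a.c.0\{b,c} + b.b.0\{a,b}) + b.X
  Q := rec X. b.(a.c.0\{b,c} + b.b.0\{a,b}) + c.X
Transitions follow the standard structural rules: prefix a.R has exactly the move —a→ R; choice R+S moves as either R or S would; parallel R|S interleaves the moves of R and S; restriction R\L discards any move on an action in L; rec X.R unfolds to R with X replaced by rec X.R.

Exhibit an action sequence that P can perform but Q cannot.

bba

P's transition system — 6 states:
  m0 = rec X. b.(a.c.0\{b,c} + b.b.0\{a,b}) + b.X | =b=> m0, =b=> m1
  m1 = a.c.0\{b,c} + b.b.0\{a,b} | =a=> m2, =b=> m3
  m2 = c.0\{b,c} | =c=> m4
  m3 = b.0\{a,b} | =b=> m5
  m4 = 0\{b,c} | stopped
  m5 = 0\{a,b} | stopped
Q's transition system — 6 states:
  n0 = rec X. b.(a.c.0\{b,c} + b.b.0\{a,b}) + c.X | =b=> n1, =c=> n0
  n1 = a.c.0\{b,c} + b.b.0\{a,b} | =a=> n2, =b=> n3
  n2 = c.0\{b,c} | =c=> n4
  n3 = b.0\{a,b} | =b=> n5
  n4 = 0\{b,c} | stopped
  n5 = 0\{a,b} | stopped
Trace ⟨bba⟩ through P, begin at {m0}:
  [1] b ⇒ {m0, m1}
  [2] b ⇒ {m0, m1, m3}
  [3] a ⇒ {m2}
  ✓ P
Trace ⟨bba⟩ through Q, begin at {n0}:
  [1] b ⇒ {n1}
  [2] b ⇒ {n3}
  [3] a ⇒ no successor for Q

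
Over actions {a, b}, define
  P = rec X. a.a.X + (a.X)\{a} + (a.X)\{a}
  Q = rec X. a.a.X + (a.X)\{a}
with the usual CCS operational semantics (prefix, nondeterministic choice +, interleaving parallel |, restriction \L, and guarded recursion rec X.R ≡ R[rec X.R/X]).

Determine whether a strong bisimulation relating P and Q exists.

LTS(P): 2 reachable states
  s0 = rec X. a.a.X + (a.X)\{a} + (a.X)\{a} has moves —a→ s1
  s1 = a.(rec X. a.a.X + (a.X)\{a} + (a.X)\{a}) has moves —a→ s0
LTS(Q): 2 reachable states
  t0 = rec X. a.a.X + (a.X)\{a} has moves —a→ t1
  t1 = a.(rec X. a.a.X + (a.X)\{a}) has moves —a→ t0
Coarsest stable partition (strong bisimilarity classes):
  B0 = {s0, s1, t0, t1}
s0 ∈ B0, t0 ∈ B0 → same block

P ~ Q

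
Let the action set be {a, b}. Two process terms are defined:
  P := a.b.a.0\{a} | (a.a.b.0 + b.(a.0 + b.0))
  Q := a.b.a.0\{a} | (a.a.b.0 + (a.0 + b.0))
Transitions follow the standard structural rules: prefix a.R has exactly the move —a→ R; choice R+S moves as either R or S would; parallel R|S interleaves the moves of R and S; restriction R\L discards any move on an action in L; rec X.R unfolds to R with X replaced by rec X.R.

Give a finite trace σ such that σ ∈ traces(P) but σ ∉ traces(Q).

bb

P's transition system — 20 states:
  m0 = a.b.a.0\{a} | (a.a.b.0 + b.(a.0 + b.0)) ⊢ =a=> m1, =a=> m2, =b=> m3
  m1 = a.b.a.0\{a} | a.b.0 ⊢ =a=> m4, =a=> m5
  m2 = b.a.0\{a} | (a.a.b.0 + b.(a.0 + b.0)) ⊢ =a=> m5, =b=> m6, =b=> m7
  m3 = a.b.a.0\{a} | (a.0 + b.0) ⊢ =a=> m7, =a=> m8, =b=> m8
  m4 = a.b.a.0\{a} | b.0 ⊢ =a=> m9, =b=> m8
  m5 = b.a.0\{a} | a.b.0 ⊢ =a=> m9, =b=> m10
  m6 = a.0\{a} | (a.a.b.0 + b.(a.0 + b.0)) ⊢ =a=> m10, =a=> m11, =b=> m12
  m7 = b.a.0\{a} | (a.0 + b.0) ⊢ =a=> m13, =b=> m12, =b=> m13
  m8 = a.b.a.0\{a} | 0 ⊢ =a=> m13
  m9 = b.a.0\{a} | b.0 ⊢ =b=> m13, =b=> m14
  m10 = a.0\{a} | a.b.0 ⊢ =a=> m14, =a=> m15
  m11 = 0\{a} | (a.a.b.0 + b.(a.0 + b.0)) ⊢ =a=> m15, =b=> m16
  m12 = a.0\{a} | (a.0 + b.0) ⊢ =a=> m16, =a=> m17, =b=> m17
  m13 = b.a.0\{a} | 0 ⊢ =b=> m17
  m14 = a.0\{a} | b.0 ⊢ =a=> m18, =b=> m17
  m15 = 0\{a} | a.b.0 ⊢ =a=> m18
  m16 = 0\{a} | (a.0 + b.0) ⊢ =a=> m19, =b=> m19
  m17 = a.0\{a} | 0 ⊢ =a=> m19
  m18 = 0\{a} | b.0 ⊢ =b=> m19
  m19 = 0\{a} | 0 ⊢ ∅
Q's transition system — 16 states:
  n0 = a.b.a.0\{a} | (a.a.b.0 + (a.0 + b.0)) ⊢ =a=> n1, =a=> n2, =a=> n3, =b=> n1
  n1 = a.b.a.0\{a} | 0 ⊢ =a=> n4
  n2 = a.b.a.0\{a} | a.b.0 ⊢ =a=> n5, =a=> n6
  n3 = b.a.0\{a} | (a.a.b.0 + (a.0 + b.0)) ⊢ =a=> n4, =a=> n6, =b=> n4, =b=> n7
  n4 = b.a.0\{a} | 0 ⊢ =b=> n8
  n5 = a.b.a.0\{a} | b.0 ⊢ =a=> n9, =b=> n1
  n6 = b.a.0\{a} | a.b.0 ⊢ =a=> n9, =b=> n10
  n7 = a.0\{a} | (a.a.b.0 + (a.0 + b.0)) ⊢ =a=> n10, =a=> n11, =a=> n8, =b=> n8
  n8 = a.0\{a} | 0 ⊢ =a=> n12
  n9 = b.a.0\{a} | b.0 ⊢ =b=> n13, =b=> n4
  n10 = a.0\{a} | a.b.0 ⊢ =a=> n13, =a=> n14
  n11 = 0\{a} | (a.a.b.0 + (a.0 + b.0)) ⊢ =a=> n12, =a=> n14, =b=> n12
  n12 = 0\{a} | 0 ⊢ ∅
  n13 = a.0\{a} | b.0 ⊢ =a=> n15, =b=> n8
  n14 = 0\{a} | a.b.0 ⊢ =a=> n15
  n15 = 0\{a} | b.0 ⊢ =b=> n12
Executing bb from P (initial set {m0}):
  step 1 (b): {m3}
  step 2 (b): {m8}
  — P admits the full trace.
Executing bb from Q (initial set {n0}):
  step 1 (b): {n1}
  step 2 (b): ∅ (Q stuck)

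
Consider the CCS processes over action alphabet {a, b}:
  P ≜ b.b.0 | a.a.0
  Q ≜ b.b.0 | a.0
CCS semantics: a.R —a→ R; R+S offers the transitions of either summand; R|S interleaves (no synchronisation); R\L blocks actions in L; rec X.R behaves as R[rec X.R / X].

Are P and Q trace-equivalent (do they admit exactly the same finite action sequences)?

LTS(P): 9 reachable states
  s0 = b.b.0 | a.a.0 ⊢ --a--▸ s1, --b--▸ s2
  s1 = b.b.0 | a.0 ⊢ --a--▸ s3, --b--▸ s4
  s2 = b.0 | a.a.0 ⊢ --a--▸ s4, --b--▸ s5
  s3 = b.b.0 | 0 ⊢ --b--▸ s6
  s4 = b.0 | a.0 ⊢ --a--▸ s6, --b--▸ s7
  s5 = 0 | a.a.0 ⊢ --a--▸ s7
  s6 = b.0 | 0 ⊢ --b--▸ s8
  s7 = 0 | a.0 ⊢ --a--▸ s8
  s8 = 0 | 0 ⊢ ∅
LTS(Q): 6 reachable states
  t0 = b.b.0 | a.0 ⊢ --a--▸ t1, --b--▸ t2
  t1 = b.b.0 | 0 ⊢ --b--▸ t3
  t2 = b.0 | a.0 ⊢ --a--▸ t3, --b--▸ t4
  t3 = b.0 | 0 ⊢ --b--▸ t5
  t4 = 0 | a.0 ⊢ --a--▸ t5
  t5 = 0 | 0 ⊢ ∅
Trace ⟨aa⟩ through P, begin at {s0}:
  [1] a ⇒ {s1}
  [2] a ⇒ {s3}
  ✓ P
Trace ⟨aa⟩ through Q, begin at {t0}:
  [1] a ⇒ {t1}
  [2] a ⇒ ∅ (Q stuck)

trace-distinct — witness ⟨aa⟩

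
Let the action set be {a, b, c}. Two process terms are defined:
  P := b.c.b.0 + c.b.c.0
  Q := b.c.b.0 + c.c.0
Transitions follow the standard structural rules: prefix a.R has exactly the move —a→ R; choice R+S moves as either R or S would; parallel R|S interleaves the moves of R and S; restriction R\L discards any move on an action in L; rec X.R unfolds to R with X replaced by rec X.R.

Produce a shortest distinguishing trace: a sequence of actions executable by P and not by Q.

LTS(P): 6 reachable states
  s0 = b.c.b.0 + c.b.c.0 :: =b=> s1, =c=> s2
  s1 = c.b.0 :: =c=> s3
  s2 = b.c.0 :: =b=> s4
  s3 = b.0 :: =b=> s5
  s4 = c.0 :: =c=> s5
  s5 = 0 :: deadlocked
LTS(Q): 5 reachable states
  t0 = b.c.b.0 + c.c.0 :: =b=> t1, =c=> t2
  t1 = c.b.0 :: =c=> t3
  t2 = c.0 :: =c=> t4
  t3 = b.0 :: =b=> t4
  t4 = 0 :: deadlocked
Trace ⟨cb⟩ through P, begin at {s0}:
  step 1 (c): {s2}
  step 2 (b): {s4}
  — P admits the full trace.
Trace ⟨cb⟩ through Q, begin at {t0}:
  step 1 (c): {t2}
  step 2 (b): no successor for Q

cb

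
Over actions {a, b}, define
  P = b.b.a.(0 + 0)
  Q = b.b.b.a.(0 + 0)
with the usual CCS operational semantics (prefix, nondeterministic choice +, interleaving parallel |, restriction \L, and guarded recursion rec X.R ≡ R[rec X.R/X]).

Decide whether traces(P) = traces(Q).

LTS(P): 4 reachable states
  m0 = b.b.a.(0 + 0) | =b=> m1
  m1 = b.a.(0 + 0) | =b=> m2
  m2 = a.(0 + 0) | =a=> m3
  m3 = 0 + 0 | (no moves)
LTS(Q): 5 reachable states
  n0 = b.b.b.a.(0 + 0) | =b=> n1
  n1 = b.b.a.(0 + 0) | =b=> n2
  n2 = b.a.(0 + 0) | =b=> n3
  n3 = a.(0 + 0) | =a=> n4
  n4 = 0 + 0 | (no moves)
Run σ = ⟨bba⟩ on P: start {m0}
  after b @ step 1: {m1}
  after b @ step 2: {m2}
  after a @ step 3: {m3}
  ✓ P
Run σ = ⟨bba⟩ on Q: start {n0}
  after b @ step 1: {n1}
  after b @ step 2: {n2}
  after a @ step 3: ∅ (Q stuck)

NO — witness ⟨bba⟩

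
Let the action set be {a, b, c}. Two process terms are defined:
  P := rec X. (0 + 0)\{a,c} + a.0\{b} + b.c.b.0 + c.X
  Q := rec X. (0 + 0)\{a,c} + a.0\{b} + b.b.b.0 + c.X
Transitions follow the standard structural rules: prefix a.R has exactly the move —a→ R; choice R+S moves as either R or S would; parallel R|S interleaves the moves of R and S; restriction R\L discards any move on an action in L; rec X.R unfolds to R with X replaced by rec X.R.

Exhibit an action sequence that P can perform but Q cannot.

LTS(P): 5 reachable states
  u0 = rec X. (0 + 0)\{a,c} + a.0\{b} + b.c.b.0 + c.X :: —a→ u1, —b→ u2, —c→ u0
  u1 = 0\{b} :: stopped
  u2 = c.b.0 :: —c→ u3
  u3 = b.0 :: —b→ u4
  u4 = 0 :: stopped
LTS(Q): 5 reachable states
  v0 = rec X. (0 + 0)\{a,c} + a.0\{b} + b.b.b.0 + c.X :: —a→ v1, —b→ v2, —c→ v0
  v1 = 0\{b} :: stopped
  v2 = b.b.0 :: —b→ v3
  v3 = b.0 :: —b→ v4
  v4 = 0 :: stopped
Trace ⟨bc⟩ through P, begin at {u0}:
  step 1 (b): {u2}
  step 2 (c): {u3}
  P completes σ.
Trace ⟨bc⟩ through Q, begin at {v0}:
  step 1 (b): {v2}
  step 2 (c): ∅ (Q stuck)

bc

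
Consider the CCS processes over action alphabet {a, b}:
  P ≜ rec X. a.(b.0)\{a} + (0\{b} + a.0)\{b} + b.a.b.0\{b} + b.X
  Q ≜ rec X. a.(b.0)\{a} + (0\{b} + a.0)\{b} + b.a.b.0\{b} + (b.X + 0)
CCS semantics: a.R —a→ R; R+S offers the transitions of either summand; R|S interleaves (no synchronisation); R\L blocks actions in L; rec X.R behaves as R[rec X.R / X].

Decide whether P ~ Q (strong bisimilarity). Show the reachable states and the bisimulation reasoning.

P ~ Q

LTS(P): 6 reachable states
  p0 = rec X. a.(b.0)\{a} + (0\{b} + a.0)\{b} + b.a.b.0\{b} + b.X | ··a··> p1, ··a··> p2, ··b··> p0, ··b··> p3
  p1 = (b.0)\{a} | ··b··> p4
  p2 = 0\{b} | ·
  p3 = a.b.0\{b} | ··a··> p5
  p4 = 0\{a} | ·
  p5 = b.0\{b} | ··b··> p2
LTS(Q): 6 reachable states
  q0 = rec X. a.(b.0)\{a} + (0\{b} + a.0)\{b} + b.a.b.0\{b} + (b.X + 0) | ··a··> q1, ··a··> q2, ··b··> q0, ··b··> q3
  q1 = (b.0)\{a} | ··b··> q4
  q2 = 0\{b} | ·
  q3 = a.b.0\{b} | ··a··> q5
  q4 = 0\{a} | ·
  q5 = b.0\{b} | ··b··> q2
Bisimilarity quotient blocks:
  B0 = {p0, q0}
  B1 = {p3, q3}
  B2 = {p1, p5, q1, q5}
  B3 = {p2, p4, q2, q4}
p0 ∈ B0, q0 ∈ B0 → same block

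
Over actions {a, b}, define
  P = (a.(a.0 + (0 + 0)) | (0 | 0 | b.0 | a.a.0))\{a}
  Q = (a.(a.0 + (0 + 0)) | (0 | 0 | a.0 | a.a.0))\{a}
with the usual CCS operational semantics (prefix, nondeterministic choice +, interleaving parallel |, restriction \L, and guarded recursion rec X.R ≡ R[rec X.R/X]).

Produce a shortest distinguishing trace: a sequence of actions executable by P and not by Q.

P's transition system — 2 states:
  m0 = (a.(a.0 + (0 + 0)) | (0 | 0 | b.0 | a.a.0))\{a} has moves —b→ m1
  m1 = (a.(a.0 + (0 + 0)) | (0 | 0 | 0 | a.a.0))\{a} has moves deadlocked
Q's transition system — 1 states:
  n0 = (a.(a.0 + (0 + 0)) | (0 | 0 | a.0 | a.a.0))\{a} has moves deadlocked
Executing b from P (initial set {m0}):
  step 1 (b): {m1}
  ✓ P
Executing b from Q (initial set {n0}):
  step 1 (b): ∅ (Q stuck)

b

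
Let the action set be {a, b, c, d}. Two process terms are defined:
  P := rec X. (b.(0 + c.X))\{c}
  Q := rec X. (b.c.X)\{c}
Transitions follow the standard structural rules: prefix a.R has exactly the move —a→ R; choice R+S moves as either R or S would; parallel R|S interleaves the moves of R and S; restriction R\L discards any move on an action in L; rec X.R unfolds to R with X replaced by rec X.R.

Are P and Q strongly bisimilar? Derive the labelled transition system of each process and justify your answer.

YES

Reachable graph of P (2 states):
  u0 = rec X. (b.(0 + c.X))\{c} | ··b··> u1
  u1 = (0 + c.(rec X. (b.(0 + c.X))\{c}))\{c} | stopped
Reachable graph of Q (2 states):
  v0 = rec X. (b.c.X)\{c} | ··b··> v1
  v1 = (c.(rec X. (b.c.X)\{c}))\{c} | stopped
Bisimilarity quotient blocks:
  B0 = {u0, v0}
  B1 = {u1, v1}
u0 ∈ B0, v0 ∈ B0 → same block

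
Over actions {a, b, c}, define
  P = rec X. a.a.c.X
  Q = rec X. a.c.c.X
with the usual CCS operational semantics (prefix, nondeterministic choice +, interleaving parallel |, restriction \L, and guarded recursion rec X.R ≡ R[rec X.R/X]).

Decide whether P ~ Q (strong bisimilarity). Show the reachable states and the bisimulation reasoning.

LTS(P): 3 reachable states
  m0 = rec X. a.a.c.X | -a-> m1
  m1 = a.c.(rec X. a.a.c.X) | -a-> m2
  m2 = c.(rec X. a.a.c.X) | -c-> m0
LTS(Q): 3 reachable states
  n0 = rec X. a.c.c.X | -a-> n1
  n1 = c.c.(rec X. a.c.c.X) | -c-> n2
  n2 = c.(rec X. a.c.c.X) | -c-> n0
Coarsest stable partition (strong bisimilarity classes):
  B0 = {m0}
  B1 = {m1}
  B2 = {m2}
  B3 = {n0}
  B4 = {n1}
  B5 = {n2}
m0 ∈ B0, n0 ∈ B3 → different blocks

NO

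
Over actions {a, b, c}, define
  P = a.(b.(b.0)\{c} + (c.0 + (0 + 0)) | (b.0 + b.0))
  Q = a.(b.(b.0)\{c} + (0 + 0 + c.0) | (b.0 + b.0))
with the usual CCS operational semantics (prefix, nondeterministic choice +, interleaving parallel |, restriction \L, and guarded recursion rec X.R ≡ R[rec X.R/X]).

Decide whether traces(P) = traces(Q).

trace-equivalent

LTS(P): 7 reachable states
  u0 = a.(b.(b.0)\{c} + (c.0 + (0 + 0)) | (b.0 + b.0)) :: —a→ u1
  u1 = b.(b.0)\{c} + (c.0 + (0 + 0)) | (b.0 + b.0) :: —b→ u2, —b→ u3, —c→ u4
  u2 = (b.0)\{c} :: —b→ u5
  u3 = (c.0 + (0 + 0)) | 0 :: —c→ u6
  u4 = 0 | (b.0 + b.0) :: —b→ u6
  u5 = 0\{c} :: ·
  u6 = 0 | 0 :: ·
LTS(Q): 7 reachable states
  v0 = a.(b.(b.0)\{c} + (0 + 0 + c.0) | (b.0 + b.0)) :: —a→ v1
  v1 = b.(b.0)\{c} + (0 + 0 + c.0) | (b.0 + b.0) :: —b→ v2, —b→ v3, —c→ v4
  v2 = (0 + 0 + c.0) | 0 :: —c→ v5
  v3 = (b.0)\{c} :: —b→ v6
  v4 = 0 | (b.0 + b.0) :: —b→ v5
  v5 = 0 | 0 :: ·
  v6 = 0\{c} :: ·
Partition-refinement fixed point:
  B0 = {u0, v0}
  B1 = {u1, v1}
  B2 = {u2, u4, v3, v4}
  B3 = {u5, u6, v5, v6}
  B4 = {u3, v2}
u0 ∈ B0, v0 ∈ B0 → same block
Bisimilar ⇒ trace-equivalent.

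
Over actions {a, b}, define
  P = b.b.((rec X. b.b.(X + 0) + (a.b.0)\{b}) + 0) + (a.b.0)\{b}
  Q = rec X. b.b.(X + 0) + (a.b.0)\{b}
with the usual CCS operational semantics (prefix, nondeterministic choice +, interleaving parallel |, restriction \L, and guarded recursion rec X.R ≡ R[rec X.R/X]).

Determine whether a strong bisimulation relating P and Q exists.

bisimilar

P's transition system — 4 states:
  m0 = b.b.((rec X. b.b.(X + 0) + (a.b.0)\{b}) + 0) + (a.b.0)\{b} ⊢ =a=> m1, =b=> m2
  m1 = (b.0)\{b} ⊢ (no moves)
  m2 = b.((rec X. b.b.(X + 0) + (a.b.0)\{b}) + 0) ⊢ =b=> m3
  m3 = (rec X. b.b.(X + 0) + (a.b.0)\{b}) + 0 ⊢ =a=> m1, =b=> m2
Q's transition system — 4 states:
  n0 = rec X. b.b.(X + 0) + (a.b.0)\{b} ⊢ =a=> n1, =b=> n2
  n1 = (b.0)\{b} ⊢ (no moves)
  n2 = b.((rec X. b.b.(X + 0) + (a.b.0)\{b}) + 0) ⊢ =b=> n3
  n3 = (rec X. b.b.(X + 0) + (a.b.0)\{b}) + 0 ⊢ =a=> n1, =b=> n2
Bisimilarity quotient blocks:
  B0 = {m0, m3, n0, n3}
  B1 = {m1, n1}
  B2 = {m2, n2}
m0 ∈ B0, n0 ∈ B0 → same block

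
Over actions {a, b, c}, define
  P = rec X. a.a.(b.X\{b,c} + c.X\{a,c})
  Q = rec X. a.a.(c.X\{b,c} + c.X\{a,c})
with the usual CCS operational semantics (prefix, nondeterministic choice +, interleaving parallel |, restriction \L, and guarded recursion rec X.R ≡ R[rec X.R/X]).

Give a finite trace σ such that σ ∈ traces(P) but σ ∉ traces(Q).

aab

LTS(P): 7 reachable states
  m0 = rec X. a.a.(b.X\{b,c} + c.X\{a,c}) :: ··a··> m1
  m1 = a.(b.(rec X. a.a.(b.X\{b,c} + c.X\{a,c}))\{b,c} + c.(rec X. a.a.(b.X\{b,c} + c.X\{a,c}))\{a,c}) :: ··a··> m2
  m2 = b.(rec X. a.a.(b.X\{b,c} + c.X\{a,c}))\{b,c} + c.(rec X. a.a.(b.X\{b,c} + c.X\{a,c}))\{a,c} :: ··b··> m3, ··c··> m4
  m3 = (rec X. a.a.(b.X\{b,c} + c.X\{a,c}))\{b,c} :: ··a··> m5
  m4 = (rec X. a.a.(b.X\{b,c} + c.X\{a,c}))\{a,c} :: (no moves)
  m5 = (a.(b.(rec X. a.a.(b.X\{b,c} + c.X\{a,c}))\{b,c} + c.(rec X. a.a.(b.X\{b,c} + c.X\{a,c}))\{a,c}))\{b,c} :: ··a··> m6
  m6 = (b.(rec X. a.a.(b.X\{b,c} + c.X\{a,c}))\{b,c} + c.(rec X. a.a.(b.X\{b,c} + c.X\{a,c}))\{a,c})\{b,c} :: (no moves)
LTS(Q): 7 reachable states
  n0 = rec X. a.a.(c.X\{b,c} + c.X\{a,c}) :: ··a··> n1
  n1 = a.(c.(rec X. a.a.(c.X\{b,c} + c.X\{a,c}))\{b,c} + c.(rec X. a.a.(c.X\{b,c} + c.X\{a,c}))\{a,c}) :: ··a··> n2
  n2 = c.(rec X. a.a.(c.X\{b,c} + c.X\{a,c}))\{b,c} + c.(rec X. a.a.(c.X\{b,c} + c.X\{a,c}))\{a,c} :: ··c··> n3, ··c··> n4
  n3 = (rec X. a.a.(c.X\{b,c} + c.X\{a,c}))\{a,c} :: (no moves)
  n4 = (rec X. a.a.(c.X\{b,c} + c.X\{a,c}))\{b,c} :: ··a··> n5
  n5 = (a.(c.(rec X. a.a.(c.X\{b,c} + c.X\{a,c}))\{b,c} + c.(rec X. a.a.(c.X\{b,c} + c.X\{a,c}))\{a,c}))\{b,c} :: ··a··> n6
  n6 = (c.(rec X. a.a.(c.X\{b,c} + c.X\{a,c}))\{b,c} + c.(rec X. a.a.(c.X\{b,c} + c.X\{a,c}))\{a,c})\{b,c} :: (no moves)
Run σ = ⟨aab⟩ on P: start {m0}
  after a @ step 1: {m1}
  after a @ step 2: {m2}
  after b @ step 3: {m3}
  ✓ P
Run σ = ⟨aab⟩ on Q: start {n0}
  after a @ step 1: {n1}
  after a @ step 2: {n2}
  after b @ step 3: no successor for Q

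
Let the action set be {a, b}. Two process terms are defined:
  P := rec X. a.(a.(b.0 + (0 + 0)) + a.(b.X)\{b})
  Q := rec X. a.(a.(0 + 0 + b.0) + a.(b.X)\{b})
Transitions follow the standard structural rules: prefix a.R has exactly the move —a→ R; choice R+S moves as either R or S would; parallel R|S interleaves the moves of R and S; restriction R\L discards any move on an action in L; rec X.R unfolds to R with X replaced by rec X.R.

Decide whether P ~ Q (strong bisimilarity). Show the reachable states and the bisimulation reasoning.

P ~ Q

Reachable graph of P (5 states):
  p0 = rec X. a.(a.(b.0 + (0 + 0)) + a.(b.X)\{b}) ⊢ ··a··> p1
  p1 = a.(b.0 + (0 + 0)) + a.(b.(rec X. a.(a.(b.0 + (0 + 0)) + a.(b.X)\{b})))\{b} ⊢ ··a··> p2, ··a··> p3
  p2 = (b.(rec X. a.(a.(b.0 + (0 + 0)) + a.(b.X)\{b})))\{b} ⊢ ∅
  p3 = b.0 + (0 + 0) ⊢ ··b··> p4
  p4 = 0 ⊢ ∅
Reachable graph of Q (5 states):
  q0 = rec X. a.(a.(0 + 0 + b.0) + a.(b.X)\{b}) ⊢ ··a··> q1
  q1 = a.(0 + 0 + b.0) + a.(b.(rec X. a.(a.(0 + 0 + b.0) + a.(b.X)\{b})))\{b} ⊢ ··a··> q2, ··a··> q3
  q2 = (b.(rec X. a.(a.(0 + 0 + b.0) + a.(b.X)\{b})))\{b} ⊢ ∅
  q3 = 0 + 0 + b.0 ⊢ ··b··> q4
  q4 = 0 ⊢ ∅
Coarsest stable partition (strong bisimilarity classes):
  B0 = {p0, q0}
  B1 = {p1, q1}
  B2 = {p3, q3}
  B3 = {p2, p4, q2, q4}
p0 ∈ B0, q0 ∈ B0 → same block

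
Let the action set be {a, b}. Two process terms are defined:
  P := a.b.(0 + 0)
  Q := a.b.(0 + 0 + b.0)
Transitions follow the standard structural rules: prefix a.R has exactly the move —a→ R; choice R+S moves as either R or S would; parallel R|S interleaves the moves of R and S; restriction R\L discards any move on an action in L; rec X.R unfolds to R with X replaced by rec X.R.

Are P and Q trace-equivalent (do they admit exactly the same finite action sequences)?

trace-distinct — witness ⟨abb⟩

Reachable graph of P (3 states):
  m0 = a.b.(0 + 0) → -a-> m1
  m1 = b.(0 + 0) → -b-> m2
  m2 = 0 + 0 → (no moves)
Reachable graph of Q (4 states):
  n0 = a.b.(0 + 0 + b.0) → -a-> n1
  n1 = b.(0 + 0 + b.0) → -b-> n2
  n2 = 0 + 0 + b.0 → -b-> n3
  n3 = 0 → (no moves)
Executing abb from Q (initial set {n0}):
  after a @ step 1: {n1}
  after b @ step 2: {n2}
  after b @ step 3: {n3}
  ✓ Q
Executing abb from P (initial set {m0}):
  after a @ step 1: {m1}
  after b @ step 2: {m2}
  after b @ step 3: ∅  — P cannot continue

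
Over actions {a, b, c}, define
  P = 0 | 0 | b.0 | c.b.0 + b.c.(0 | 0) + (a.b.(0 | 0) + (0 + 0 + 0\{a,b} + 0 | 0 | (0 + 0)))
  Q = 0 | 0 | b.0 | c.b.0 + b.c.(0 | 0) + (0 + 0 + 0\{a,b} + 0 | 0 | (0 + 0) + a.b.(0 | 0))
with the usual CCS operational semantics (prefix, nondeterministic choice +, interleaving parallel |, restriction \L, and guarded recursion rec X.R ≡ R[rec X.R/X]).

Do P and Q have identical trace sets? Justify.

traces(P) = traces(Q)

LTS(P): 9 reachable states
  s0 = 0 | 0 | b.0 | c.b.0 + b.c.(0 | 0) + (a.b.(0 | 0) + (0 + 0 + 0\{a,b} + 0 | 0 | (0 + 0))) :: ··a··> s1, ··b··> s2, ··b··> s3, ··c··> s4
  s1 = b.(0 | 0) :: ··b··> s5
  s2 = 0 | 0 | 0 | c.b.0 :: ··c··> s6
  s3 = c.(0 | 0) :: ··c··> s5
  s4 = 0 | 0 | b.0 | b.0 :: ··b··> s6, ··b··> s7
  s5 = 0 | 0 :: ·
  s6 = 0 | 0 | 0 | b.0 :: ··b··> s8
  s7 = 0 | 0 | b.0 | 0 :: ··b··> s8
  s8 = 0 | 0 | 0 | 0 :: ·
LTS(Q): 9 reachable states
  t0 = 0 | 0 | b.0 | c.b.0 + b.c.(0 | 0) + (0 + 0 + 0\{a,b} + 0 | 0 | (0 + 0) + a.b.(0 | 0)) :: ··a··> t1, ··b··> t2, ··b··> t3, ··c··> t4
  t1 = b.(0 | 0) :: ··b··> t5
  t2 = 0 | 0 | 0 | c.b.0 :: ··c··> t6
  t3 = c.(0 | 0) :: ··c··> t5
  t4 = 0 | 0 | b.0 | b.0 :: ··b··> t6, ··b··> t7
  t5 = 0 | 0 :: ·
  t6 = 0 | 0 | 0 | b.0 :: ··b··> t8
  t7 = 0 | 0 | b.0 | 0 :: ··b··> t8
  t8 = 0 | 0 | 0 | 0 :: ·
Coarsest stable partition (strong bisimilarity classes):
  B0 = {s0, t0}
  B1 = {s4, t4}
  B2 = {s1, s6, s7, t1, t6, t7}
  B3 = {s5, s8, t5, t8}
  B4 = {s2, t2}
  B5 = {s3, t3}
s0 ∈ B0, t0 ∈ B0 → same block
Bisimilar ⇒ trace-equivalent.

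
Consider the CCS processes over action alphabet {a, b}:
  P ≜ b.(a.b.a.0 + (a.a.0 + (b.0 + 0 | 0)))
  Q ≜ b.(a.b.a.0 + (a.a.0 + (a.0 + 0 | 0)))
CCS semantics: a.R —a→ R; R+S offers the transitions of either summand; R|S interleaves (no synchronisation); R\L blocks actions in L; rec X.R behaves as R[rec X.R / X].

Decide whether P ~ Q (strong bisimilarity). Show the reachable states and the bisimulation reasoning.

LTS(P): 5 reachable states
  m0 = b.(a.b.a.0 + (a.a.0 + (b.0 + 0 | 0))) :: ··b··> m1
  m1 = a.b.a.0 + (a.a.0 + (b.0 + 0 | 0)) :: ··a··> m2, ··a··> m3, ··b··> m4
  m2 = a.0 :: ··a··> m4
  m3 = b.a.0 :: ··b··> m2
  m4 = 0 :: stopped
LTS(Q): 5 reachable states
  n0 = b.(a.b.a.0 + (a.a.0 + (a.0 + 0 | 0))) :: ··b··> n1
  n1 = a.b.a.0 + (a.a.0 + (a.0 + 0 | 0)) :: ··a··> n2, ··a··> n3, ··a··> n4
  n2 = 0 :: stopped
  n3 = a.0 :: ··a··> n2
  n4 = b.a.0 :: ··b··> n3
Bisimilarity quotient blocks:
  B0 = {m0}
  B1 = {m1}
  B2 = {m4, n2}
  B3 = {m3, n4}
  B4 = {m2, n3}
  B5 = {n0}
  B6 = {n1}
m0 ∈ B0, n0 ∈ B5 → different blocks

NO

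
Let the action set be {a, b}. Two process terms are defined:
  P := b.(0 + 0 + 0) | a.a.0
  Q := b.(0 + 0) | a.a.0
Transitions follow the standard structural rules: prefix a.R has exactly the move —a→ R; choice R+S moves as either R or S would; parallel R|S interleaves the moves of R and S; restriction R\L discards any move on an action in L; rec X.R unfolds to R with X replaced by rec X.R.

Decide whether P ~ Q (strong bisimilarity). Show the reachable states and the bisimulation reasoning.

bisimilar

P's transition system — 6 states:
  u0 = b.(0 + 0 + 0) | a.a.0 → =a=> u1, =b=> u2
  u1 = b.(0 + 0 + 0) | a.0 → =a=> u3, =b=> u4
  u2 = (0 + 0 + 0) | a.a.0 → =a=> u4
  u3 = b.(0 + 0 + 0) | 0 → =b=> u5
  u4 = (0 + 0 + 0) | a.0 → =a=> u5
  u5 = (0 + 0 + 0) | 0 → ∅
Q's transition system — 6 states:
  v0 = b.(0 + 0) | a.a.0 → =a=> v1, =b=> v2
  v1 = b.(0 + 0) | a.0 → =a=> v3, =b=> v4
  v2 = (0 + 0) | a.a.0 → =a=> v4
  v3 = b.(0 + 0) | 0 → =b=> v5
  v4 = (0 + 0) | a.0 → =a=> v5
  v5 = (0 + 0) | 0 → ∅
Partition-refinement fixed point:
  B0 = {u0, v0}
  B1 = {u2, v2}
  B2 = {u4, v4}
  B3 = {u5, v5}
  B4 = {u1, v1}
  B5 = {u3, v3}
u0 ∈ B0, v0 ∈ B0 → same block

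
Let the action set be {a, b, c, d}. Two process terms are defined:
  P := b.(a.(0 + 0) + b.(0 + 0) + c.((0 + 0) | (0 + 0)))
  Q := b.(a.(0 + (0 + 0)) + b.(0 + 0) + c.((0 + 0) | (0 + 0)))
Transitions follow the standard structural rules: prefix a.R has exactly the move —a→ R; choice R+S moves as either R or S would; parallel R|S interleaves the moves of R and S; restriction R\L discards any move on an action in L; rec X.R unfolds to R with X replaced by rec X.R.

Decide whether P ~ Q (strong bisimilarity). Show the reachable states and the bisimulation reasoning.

P's transition system — 4 states:
  p0 = b.(a.(0 + 0) + b.(0 + 0) + c.((0 + 0) | (0 + 0))) → —b→ p1
  p1 = a.(0 + 0) + b.(0 + 0) + c.((0 + 0) | (0 + 0)) → —a→ p2, —b→ p2, —c→ p3
  p2 = 0 + 0 → ·
  p3 = (0 + 0) | (0 + 0) → ·
Q's transition system — 5 states:
  q0 = b.(a.(0 + (0 + 0)) + b.(0 + 0) + c.((0 + 0) | (0 + 0))) → —b→ q1
  q1 = a.(0 + (0 + 0)) + b.(0 + 0) + c.((0 + 0) | (0 + 0)) → —a→ q2, —b→ q3, —c→ q4
  q2 = 0 + (0 + 0) → ·
  q3 = 0 + 0 → ·
  q4 = (0 + 0) | (0 + 0) → ·
Bisimilarity quotient blocks:
  B0 = {p0, q0}
  B1 = {p1, q1}
  B2 = {p2, p3, q2, q3, q4}
p0 ∈ B0, q0 ∈ B0 → same block

bisimilar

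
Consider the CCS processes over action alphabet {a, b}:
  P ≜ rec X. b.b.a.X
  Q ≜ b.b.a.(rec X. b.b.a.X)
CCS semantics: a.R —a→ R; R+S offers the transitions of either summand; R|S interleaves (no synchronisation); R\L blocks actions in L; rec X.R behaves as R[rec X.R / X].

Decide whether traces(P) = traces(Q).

P's transition system — 3 states:
  p0 = rec X. b.b.a.X has moves -b-> p1
  p1 = b.a.(rec X. b.b.a.X) has moves -b-> p2
  p2 = a.(rec X. b.b.a.X) has moves -a-> p0
Q's transition system — 4 states:
  q0 = b.b.a.(rec X. b.b.a.X) has moves -b-> q1
  q1 = b.a.(rec X. b.b.a.X) has moves -b-> q2
  q2 = a.(rec X. b.b.a.X) has moves -a-> q3
  q3 = rec X. b.b.a.X has moves -b-> q1
Coarsest stable partition (strong bisimilarity classes):
  B0 = {p0, q0, q3}
  B1 = {p1, q1}
  B2 = {p2, q2}
p0 ∈ B0, q0 ∈ B0 → same block
Bisimilar ⇒ trace-equivalent.

YES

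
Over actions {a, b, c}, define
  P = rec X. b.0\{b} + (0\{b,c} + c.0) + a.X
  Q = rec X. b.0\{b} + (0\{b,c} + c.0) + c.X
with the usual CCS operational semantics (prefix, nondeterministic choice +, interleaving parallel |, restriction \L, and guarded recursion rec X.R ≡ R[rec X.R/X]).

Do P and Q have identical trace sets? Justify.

traces(P) ≠ traces(Q) — witness ⟨a⟩

Reachable graph of P (3 states):
  m0 = rec X. b.0\{b} + (0\{b,c} + c.0) + a.X has moves —a→ m0, —b→ m1, —c→ m2
  m1 = 0\{b} has moves (no moves)
  m2 = 0 has moves (no moves)
Reachable graph of Q (3 states):
  n0 = rec X. b.0\{b} + (0\{b,c} + c.0) + c.X has moves —b→ n1, —c→ n0, —c→ n2
  n1 = 0\{b} has moves (no moves)
  n2 = 0 has moves (no moves)
Run σ = ⟨a⟩ on P: start {m0}
  step 1 (a): {m0}
  — P admits the full trace.
Run σ = ⟨a⟩ on Q: start {n0}
  step 1 (a): ∅  — Q cannot continue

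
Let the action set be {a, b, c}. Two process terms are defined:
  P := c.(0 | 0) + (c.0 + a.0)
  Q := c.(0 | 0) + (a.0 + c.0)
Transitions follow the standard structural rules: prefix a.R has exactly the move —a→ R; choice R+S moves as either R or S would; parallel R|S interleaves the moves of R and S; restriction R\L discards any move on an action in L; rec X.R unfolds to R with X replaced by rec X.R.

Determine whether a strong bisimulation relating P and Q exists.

YES

Reachable graph of P (3 states):
  p0 = c.(0 | 0) + (c.0 + a.0) | =a=> p1, =c=> p1, =c=> p2
  p1 = 0 | ·
  p2 = 0 | 0 | ·
Reachable graph of Q (3 states):
  q0 = c.(0 | 0) + (a.0 + c.0) | =a=> q1, =c=> q1, =c=> q2
  q1 = 0 | ·
  q2 = 0 | 0 | ·
Coarsest stable partition (strong bisimilarity classes):
  B0 = {p0, q0}
  B1 = {p1, p2, q1, q2}
p0 ∈ B0, q0 ∈ B0 → same block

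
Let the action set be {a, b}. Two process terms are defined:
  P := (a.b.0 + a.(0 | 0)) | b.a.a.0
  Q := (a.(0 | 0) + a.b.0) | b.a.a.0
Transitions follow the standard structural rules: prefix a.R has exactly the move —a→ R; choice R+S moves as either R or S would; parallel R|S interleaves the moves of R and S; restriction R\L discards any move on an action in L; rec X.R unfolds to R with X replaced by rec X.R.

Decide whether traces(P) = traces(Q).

trace-equivalent

LTS(P): 16 reachable states
  m0 = (a.b.0 + a.(0 | 0)) | b.a.a.0 ⊢ -a-> m1, -a-> m2, -b-> m3
  m1 = 0 | 0 | b.a.a.0 ⊢ -b-> m4
  m2 = b.0 | b.a.a.0 ⊢ -b-> m5, -b-> m6
  m3 = (a.b.0 + a.(0 | 0)) | a.a.0 ⊢ -a-> m4, -a-> m6, -a-> m7
  m4 = 0 | 0 | a.a.0 ⊢ -a-> m8
  m5 = 0 | b.a.a.0 ⊢ -b-> m9
  m6 = b.0 | a.a.0 ⊢ -a-> m10, -b-> m9
  m7 = (a.b.0 + a.(0 | 0)) | a.0 ⊢ -a-> m10, -a-> m11, -a-> m8
  m8 = 0 | 0 | a.0 ⊢ -a-> m12
  m9 = 0 | a.a.0 ⊢ -a-> m13
  m10 = b.0 | a.0 ⊢ -a-> m14, -b-> m13
  m11 = (a.b.0 + a.(0 | 0)) | 0 ⊢ -a-> m12, -a-> m14
  m12 = 0 | 0 | 0 ⊢ ∅
  m13 = 0 | a.0 ⊢ -a-> m15
  m14 = b.0 | 0 ⊢ -b-> m15
  m15 = 0 | 0 ⊢ ∅
LTS(Q): 16 reachable states
  n0 = (a.(0 | 0) + a.b.0) | b.a.a.0 ⊢ -a-> n1, -a-> n2, -b-> n3
  n1 = 0 | 0 | b.a.a.0 ⊢ -b-> n4
  n2 = b.0 | b.a.a.0 ⊢ -b-> n5, -b-> n6
  n3 = (a.(0 | 0) + a.b.0) | a.a.0 ⊢ -a-> n4, -a-> n6, -a-> n7
  n4 = 0 | 0 | a.a.0 ⊢ -a-> n8
  n5 = 0 | b.a.a.0 ⊢ -b-> n9
  n6 = b.0 | a.a.0 ⊢ -a-> n10, -b-> n9
  n7 = (a.(0 | 0) + a.b.0) | a.0 ⊢ -a-> n10, -a-> n11, -a-> n8
  n8 = 0 | 0 | a.0 ⊢ -a-> n12
  n9 = 0 | a.a.0 ⊢ -a-> n13
  n10 = b.0 | a.0 ⊢ -a-> n14, -b-> n13
  n11 = (a.(0 | 0) + a.b.0) | 0 ⊢ -a-> n12, -a-> n14
  n12 = 0 | 0 | 0 ⊢ ∅
  n13 = 0 | a.0 ⊢ -a-> n15
  n14 = b.0 | 0 ⊢ -b-> n15
  n15 = 0 | 0 ⊢ ∅
Partition-refinement fixed point:
  B0 = {m0, n0}
  B1 = {m2, n2}
  B2 = {m6, n6}
  B3 = {m10, n10}
  B4 = {m13, m8, n13, n8}
  B5 = {m12, m15, n12, n15}
  B6 = {m14, n14}
  B7 = {m4, m9, n4, n9}
  B8 = {m1, m5, n1, n5}
  B9 = {m3, n3}
  B10 = {m7, n7}
  B11 = {m11, n11}
m0 ∈ B0, n0 ∈ B0 → same block
Bisimilar ⇒ trace-equivalent.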